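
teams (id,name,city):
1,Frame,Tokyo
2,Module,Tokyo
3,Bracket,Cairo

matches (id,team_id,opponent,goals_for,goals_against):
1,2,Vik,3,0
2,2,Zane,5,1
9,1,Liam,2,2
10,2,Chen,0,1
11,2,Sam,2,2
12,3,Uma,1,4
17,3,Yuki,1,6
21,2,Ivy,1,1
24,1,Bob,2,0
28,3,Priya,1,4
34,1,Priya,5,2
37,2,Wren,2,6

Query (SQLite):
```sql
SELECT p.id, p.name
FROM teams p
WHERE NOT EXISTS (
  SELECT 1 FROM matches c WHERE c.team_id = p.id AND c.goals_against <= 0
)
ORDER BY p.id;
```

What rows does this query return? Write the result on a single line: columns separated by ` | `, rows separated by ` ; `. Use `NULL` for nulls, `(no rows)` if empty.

3 | Bracket

For each teams row, check whether any matches with matching team_id has goals_against <= 0.
Keep rows where that is false.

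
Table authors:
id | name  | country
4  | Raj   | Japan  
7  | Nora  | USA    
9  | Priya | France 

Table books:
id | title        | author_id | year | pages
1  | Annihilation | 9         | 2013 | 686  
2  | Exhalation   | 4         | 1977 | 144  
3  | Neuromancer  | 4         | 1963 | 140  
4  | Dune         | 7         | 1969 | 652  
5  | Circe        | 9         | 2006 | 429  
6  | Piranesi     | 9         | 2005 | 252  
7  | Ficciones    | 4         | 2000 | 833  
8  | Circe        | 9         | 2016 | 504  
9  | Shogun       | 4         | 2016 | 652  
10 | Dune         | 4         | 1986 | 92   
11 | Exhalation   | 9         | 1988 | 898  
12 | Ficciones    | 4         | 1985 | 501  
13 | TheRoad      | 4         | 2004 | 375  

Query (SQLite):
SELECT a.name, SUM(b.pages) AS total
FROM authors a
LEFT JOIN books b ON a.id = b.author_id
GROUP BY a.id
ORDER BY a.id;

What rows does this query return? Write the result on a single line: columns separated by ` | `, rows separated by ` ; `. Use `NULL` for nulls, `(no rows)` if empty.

LEFT JOIN keeps every authors row; unmatched ones get NULL for books columns.
Group by authors.id and compute SUM(b.pages). SUM over an all-NULL group is NULL.
  4: ids {2, 3, 7, 9, 10, 12, 13} → SUM(b.pages)=2737
  7: ids {4} → SUM(b.pages)=652
  9: ids {1, 5, 6, 8, 11} → SUM(b.pages)=2769

Raj | 2737 ; Nora | 652 ; Priya | 2769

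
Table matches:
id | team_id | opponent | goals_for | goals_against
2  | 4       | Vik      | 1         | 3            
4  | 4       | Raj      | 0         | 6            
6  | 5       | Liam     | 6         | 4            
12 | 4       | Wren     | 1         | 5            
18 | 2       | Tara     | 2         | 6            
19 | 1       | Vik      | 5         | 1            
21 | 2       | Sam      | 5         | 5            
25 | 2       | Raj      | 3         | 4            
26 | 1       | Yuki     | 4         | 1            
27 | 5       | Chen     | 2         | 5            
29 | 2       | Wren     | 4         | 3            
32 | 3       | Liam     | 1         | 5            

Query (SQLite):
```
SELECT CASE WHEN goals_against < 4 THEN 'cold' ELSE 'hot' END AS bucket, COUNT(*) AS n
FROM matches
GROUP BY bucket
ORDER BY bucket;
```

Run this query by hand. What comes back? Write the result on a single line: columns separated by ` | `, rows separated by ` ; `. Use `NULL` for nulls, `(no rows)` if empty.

cold | 4 ; hot | 8

Bucket rows by goals_against < 4 → 'cold' else 'hot'; count each bucket.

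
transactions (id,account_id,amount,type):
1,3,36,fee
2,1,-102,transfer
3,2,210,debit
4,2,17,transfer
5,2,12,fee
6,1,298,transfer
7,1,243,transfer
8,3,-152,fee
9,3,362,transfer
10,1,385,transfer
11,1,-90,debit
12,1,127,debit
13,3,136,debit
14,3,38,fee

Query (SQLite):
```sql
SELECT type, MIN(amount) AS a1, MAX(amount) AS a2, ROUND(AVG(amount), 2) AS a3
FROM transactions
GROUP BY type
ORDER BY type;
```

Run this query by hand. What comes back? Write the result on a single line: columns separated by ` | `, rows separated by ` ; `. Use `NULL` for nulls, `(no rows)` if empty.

debit | -90 | 210 | 95.75 ; fee | -152 | 38 | -16.5 ; transfer | -102 | 385 | 200.5

Group transactions by type.
Per group compute: MIN(amount), MAX(amount), ROUND(AVG(amount), 2).
  debit: ids {3, 11, 12, 13} → MIN(amount)=-90, MAX(amount)=210, ROUND(AVG(amount), 2)=95.75
  fee: ids {1, 5, 8, 14} → MIN(amount)=-152, MAX(amount)=38, ROUND(AVG(amount), 2)=-16.5
  transfer: ids {2, 4, 6, 7, 9, 10} → MIN(amount)=-102, MAX(amount)=385, ROUND(AVG(amount), 2)=200.5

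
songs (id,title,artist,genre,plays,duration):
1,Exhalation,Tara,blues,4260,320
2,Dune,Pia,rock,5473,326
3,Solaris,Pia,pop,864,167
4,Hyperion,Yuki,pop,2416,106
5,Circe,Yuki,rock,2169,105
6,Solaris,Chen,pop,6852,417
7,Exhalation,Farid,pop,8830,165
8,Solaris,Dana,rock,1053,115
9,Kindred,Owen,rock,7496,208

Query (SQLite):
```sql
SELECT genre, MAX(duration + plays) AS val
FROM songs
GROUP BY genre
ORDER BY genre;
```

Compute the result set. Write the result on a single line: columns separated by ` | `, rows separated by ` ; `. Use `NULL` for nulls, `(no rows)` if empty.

For each row compute duration + plays.
Group by genre; take MAX of the expression per group.
  blues: ids {1} → MAX(duration + plays)=4580
  pop: ids {3, 4, 6, 7} → MAX(duration + plays)=8995
  rock: ids {2, 5, 8, 9} → MAX(duration + plays)=7704

blues | 4580 ; pop | 8995 ; rock | 7704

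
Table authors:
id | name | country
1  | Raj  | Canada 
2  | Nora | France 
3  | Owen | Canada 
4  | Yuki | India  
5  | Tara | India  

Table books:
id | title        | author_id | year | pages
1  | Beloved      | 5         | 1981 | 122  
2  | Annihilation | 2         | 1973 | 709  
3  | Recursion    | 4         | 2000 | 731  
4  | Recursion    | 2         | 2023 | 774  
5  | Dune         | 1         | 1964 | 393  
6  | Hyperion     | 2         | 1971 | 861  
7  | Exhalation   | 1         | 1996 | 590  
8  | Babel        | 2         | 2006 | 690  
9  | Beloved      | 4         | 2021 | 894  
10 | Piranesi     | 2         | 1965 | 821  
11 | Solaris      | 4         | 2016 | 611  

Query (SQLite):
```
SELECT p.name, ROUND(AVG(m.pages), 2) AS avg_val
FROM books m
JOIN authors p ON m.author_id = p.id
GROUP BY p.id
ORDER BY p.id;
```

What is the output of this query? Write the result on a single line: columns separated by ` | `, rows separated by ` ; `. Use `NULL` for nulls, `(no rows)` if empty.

Join each books row to its authors via author_id.
Group joined rows by authors.id; compute ROUND(AVG(m.pages), 2) per group.
  1: ids {5, 7} → ROUND(AVG(m.pages), 2)=491.5
  2: ids {2, 4, 6, 8, 10} → ROUND(AVG(m.pages), 2)=771
  4: ids {3, 9, 11} → ROUND(AVG(m.pages), 2)=745.33
  5: ids {1} → ROUND(AVG(m.pages), 2)=122

Raj | 491.5 ; Nora | 771 ; Yuki | 745.33 ; Tara | 122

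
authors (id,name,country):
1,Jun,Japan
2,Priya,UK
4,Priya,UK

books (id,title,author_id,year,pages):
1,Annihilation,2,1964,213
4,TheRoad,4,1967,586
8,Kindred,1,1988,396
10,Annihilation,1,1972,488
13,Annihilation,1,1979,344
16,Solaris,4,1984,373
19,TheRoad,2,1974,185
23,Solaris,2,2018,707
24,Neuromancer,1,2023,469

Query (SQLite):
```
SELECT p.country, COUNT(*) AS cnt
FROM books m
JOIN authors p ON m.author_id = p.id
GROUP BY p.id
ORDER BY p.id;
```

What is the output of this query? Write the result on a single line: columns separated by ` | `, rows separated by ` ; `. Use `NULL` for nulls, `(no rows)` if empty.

Join each books row to its authors via author_id.
Group joined rows by authors.id; compute COUNT(*) per group.
  1: ids {8, 10, 13, 24} → COUNT(*)=4
  2: ids {1, 19, 23} → COUNT(*)=3
  4: ids {4, 16} → COUNT(*)=2

Japan | 4 ; UK | 3 ; UK | 2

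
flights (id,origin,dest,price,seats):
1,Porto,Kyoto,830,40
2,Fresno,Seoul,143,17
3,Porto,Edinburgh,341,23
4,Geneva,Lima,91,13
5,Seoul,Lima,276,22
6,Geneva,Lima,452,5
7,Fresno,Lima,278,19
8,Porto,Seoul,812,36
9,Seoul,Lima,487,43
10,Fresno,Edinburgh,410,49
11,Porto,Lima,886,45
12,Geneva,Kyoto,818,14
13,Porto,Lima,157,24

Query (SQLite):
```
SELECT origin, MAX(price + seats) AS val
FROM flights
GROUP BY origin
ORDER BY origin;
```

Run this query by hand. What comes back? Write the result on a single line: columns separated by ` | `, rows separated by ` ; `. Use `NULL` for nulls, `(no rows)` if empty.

Fresno | 459 ; Geneva | 832 ; Porto | 931 ; Seoul | 530

For each row compute price + seats.
Group by origin; take MAX of the expression per group.
  Fresno: ids {2, 7, 10} → MAX(price + seats)=459
  Geneva: ids {4, 6, 12} → MAX(price + seats)=832
  Porto: ids {1, 3, 8, 11, 13} → MAX(price + seats)=931
  Seoul: ids {5, 9} → MAX(price + seats)=530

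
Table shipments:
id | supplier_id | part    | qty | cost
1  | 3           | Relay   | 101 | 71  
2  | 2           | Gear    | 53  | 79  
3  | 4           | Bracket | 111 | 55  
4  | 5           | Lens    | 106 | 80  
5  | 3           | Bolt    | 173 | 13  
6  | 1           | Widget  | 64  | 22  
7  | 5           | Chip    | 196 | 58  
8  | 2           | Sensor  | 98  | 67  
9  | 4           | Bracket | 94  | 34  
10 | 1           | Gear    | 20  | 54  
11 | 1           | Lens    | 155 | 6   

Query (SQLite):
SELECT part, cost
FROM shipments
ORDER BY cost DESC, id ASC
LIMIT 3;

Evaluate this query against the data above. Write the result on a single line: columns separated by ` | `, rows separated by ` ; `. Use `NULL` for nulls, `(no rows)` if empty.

Lens | 80 ; Gear | 79 ; Relay | 71

Sort by cost desc, tiebreak id asc: (80, id=4), (79, id=2), (71, id=1), (67, id=8), (58, id=7), (55, id=3) …. Take first 3.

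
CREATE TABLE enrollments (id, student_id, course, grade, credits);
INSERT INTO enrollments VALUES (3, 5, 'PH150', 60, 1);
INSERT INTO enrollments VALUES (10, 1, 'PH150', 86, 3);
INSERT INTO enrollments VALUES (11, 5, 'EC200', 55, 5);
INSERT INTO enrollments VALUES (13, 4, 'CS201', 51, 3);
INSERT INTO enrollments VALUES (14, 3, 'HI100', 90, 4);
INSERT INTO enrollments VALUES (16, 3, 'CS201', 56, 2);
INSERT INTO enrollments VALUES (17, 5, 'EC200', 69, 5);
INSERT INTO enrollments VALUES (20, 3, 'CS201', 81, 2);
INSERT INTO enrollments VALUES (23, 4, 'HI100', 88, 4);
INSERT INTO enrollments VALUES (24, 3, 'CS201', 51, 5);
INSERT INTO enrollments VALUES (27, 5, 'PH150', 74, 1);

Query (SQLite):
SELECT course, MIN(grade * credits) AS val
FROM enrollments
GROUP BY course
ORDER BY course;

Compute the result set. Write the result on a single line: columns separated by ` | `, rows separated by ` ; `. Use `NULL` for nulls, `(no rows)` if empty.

CS201 | 112 ; EC200 | 275 ; HI100 | 352 ; PH150 | 60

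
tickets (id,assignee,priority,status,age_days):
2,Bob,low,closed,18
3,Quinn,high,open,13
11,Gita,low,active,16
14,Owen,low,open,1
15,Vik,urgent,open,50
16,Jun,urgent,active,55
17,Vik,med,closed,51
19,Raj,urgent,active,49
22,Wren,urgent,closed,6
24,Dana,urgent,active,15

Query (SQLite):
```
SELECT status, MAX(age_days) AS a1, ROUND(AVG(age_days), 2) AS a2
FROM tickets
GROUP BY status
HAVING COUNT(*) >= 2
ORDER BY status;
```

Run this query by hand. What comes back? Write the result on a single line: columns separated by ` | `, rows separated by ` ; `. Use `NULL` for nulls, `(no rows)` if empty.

Group tickets by status.
Per group compute: MAX(age_days), ROUND(AVG(age_days), 2).
HAVING: drop groups with fewer than 2 rows.
  active: ids {11, 16, 19, 24} → MAX(age_days)=55, ROUND(AVG(age_days), 2)=33.75
  closed: ids {2, 17, 22} → MAX(age_days)=51, ROUND(AVG(age_days), 2)=25
  open: ids {3, 14, 15} → MAX(age_days)=50, ROUND(AVG(age_days), 2)=21.33

active | 55 | 33.75 ; closed | 51 | 25 ; open | 50 | 21.33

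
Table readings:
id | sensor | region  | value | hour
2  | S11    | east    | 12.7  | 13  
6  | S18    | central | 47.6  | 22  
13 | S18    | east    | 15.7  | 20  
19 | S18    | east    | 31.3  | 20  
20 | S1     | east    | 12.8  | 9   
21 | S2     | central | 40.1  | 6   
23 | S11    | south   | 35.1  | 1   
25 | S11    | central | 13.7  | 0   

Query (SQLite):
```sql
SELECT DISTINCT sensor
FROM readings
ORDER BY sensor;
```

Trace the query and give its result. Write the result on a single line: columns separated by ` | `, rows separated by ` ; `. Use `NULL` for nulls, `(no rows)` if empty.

Collect distinct sensor values from readings.

S1 ; S11 ; S18 ; S2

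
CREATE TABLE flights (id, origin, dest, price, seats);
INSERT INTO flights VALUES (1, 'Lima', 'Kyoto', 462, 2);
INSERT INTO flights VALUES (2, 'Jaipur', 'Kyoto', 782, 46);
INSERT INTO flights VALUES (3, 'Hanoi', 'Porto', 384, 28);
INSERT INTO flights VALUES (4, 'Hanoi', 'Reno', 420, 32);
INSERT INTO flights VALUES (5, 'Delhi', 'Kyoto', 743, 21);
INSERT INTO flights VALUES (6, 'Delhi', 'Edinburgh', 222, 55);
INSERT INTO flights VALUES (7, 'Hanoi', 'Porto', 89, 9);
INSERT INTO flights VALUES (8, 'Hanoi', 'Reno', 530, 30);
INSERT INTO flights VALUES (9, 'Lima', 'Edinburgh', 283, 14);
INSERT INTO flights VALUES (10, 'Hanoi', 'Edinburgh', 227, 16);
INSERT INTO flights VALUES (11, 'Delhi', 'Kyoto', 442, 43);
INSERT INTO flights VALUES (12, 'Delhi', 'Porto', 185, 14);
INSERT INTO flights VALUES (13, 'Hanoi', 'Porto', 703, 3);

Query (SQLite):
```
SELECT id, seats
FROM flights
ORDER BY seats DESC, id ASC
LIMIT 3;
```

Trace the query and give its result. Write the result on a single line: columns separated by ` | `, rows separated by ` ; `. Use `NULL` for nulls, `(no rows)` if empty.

Sort by seats desc, tiebreak id asc: (55, id=6), (46, id=2), (43, id=11), (32, id=4), (30, id=8), (28, id=3) …. Take first 3.

6 | 55 ; 2 | 46 ; 11 | 43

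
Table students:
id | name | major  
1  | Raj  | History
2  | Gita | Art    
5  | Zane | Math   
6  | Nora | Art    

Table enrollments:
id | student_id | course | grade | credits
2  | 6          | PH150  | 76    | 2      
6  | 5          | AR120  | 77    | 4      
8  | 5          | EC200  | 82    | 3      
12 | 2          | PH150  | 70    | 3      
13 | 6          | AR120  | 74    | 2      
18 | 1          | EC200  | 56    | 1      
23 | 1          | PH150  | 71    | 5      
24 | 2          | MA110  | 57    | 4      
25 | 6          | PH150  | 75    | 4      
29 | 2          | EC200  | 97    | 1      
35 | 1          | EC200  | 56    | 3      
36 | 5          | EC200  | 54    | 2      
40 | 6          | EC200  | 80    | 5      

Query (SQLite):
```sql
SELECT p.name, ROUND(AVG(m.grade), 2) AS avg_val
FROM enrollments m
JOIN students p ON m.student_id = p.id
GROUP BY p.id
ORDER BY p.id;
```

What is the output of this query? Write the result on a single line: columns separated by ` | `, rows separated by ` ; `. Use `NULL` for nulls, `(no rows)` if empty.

Join each enrollments row to its students via student_id.
Group joined rows by students.id; compute ROUND(AVG(m.grade), 2) per group.
  1: ids {18, 23, 35} → ROUND(AVG(m.grade), 2)=61
  2: ids {12, 24, 29} → ROUND(AVG(m.grade), 2)=74.67
  5: ids {6, 8, 36} → ROUND(AVG(m.grade), 2)=71
  6: ids {2, 13, 25, 40} → ROUND(AVG(m.grade), 2)=76.25

Raj | 61 ; Gita | 74.67 ; Zane | 71 ; Nora | 76.25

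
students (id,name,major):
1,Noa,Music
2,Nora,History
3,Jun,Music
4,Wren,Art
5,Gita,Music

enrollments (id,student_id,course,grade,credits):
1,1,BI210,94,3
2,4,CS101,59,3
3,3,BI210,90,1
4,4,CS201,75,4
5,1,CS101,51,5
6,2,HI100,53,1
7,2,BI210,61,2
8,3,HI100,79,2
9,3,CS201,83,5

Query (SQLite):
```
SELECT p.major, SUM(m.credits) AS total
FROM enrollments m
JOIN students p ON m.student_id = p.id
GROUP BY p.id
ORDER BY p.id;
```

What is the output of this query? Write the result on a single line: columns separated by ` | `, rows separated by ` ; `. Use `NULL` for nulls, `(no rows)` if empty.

Join each enrollments row to its students via student_id.
Group joined rows by students.id; compute SUM(m.credits) per group.
  1: ids {1, 5} → SUM(m.credits)=8
  2: ids {6, 7} → SUM(m.credits)=3
  3: ids {3, 8, 9} → SUM(m.credits)=8
  4: ids {2, 4} → SUM(m.credits)=7

Music | 8 ; History | 3 ; Music | 8 ; Art | 7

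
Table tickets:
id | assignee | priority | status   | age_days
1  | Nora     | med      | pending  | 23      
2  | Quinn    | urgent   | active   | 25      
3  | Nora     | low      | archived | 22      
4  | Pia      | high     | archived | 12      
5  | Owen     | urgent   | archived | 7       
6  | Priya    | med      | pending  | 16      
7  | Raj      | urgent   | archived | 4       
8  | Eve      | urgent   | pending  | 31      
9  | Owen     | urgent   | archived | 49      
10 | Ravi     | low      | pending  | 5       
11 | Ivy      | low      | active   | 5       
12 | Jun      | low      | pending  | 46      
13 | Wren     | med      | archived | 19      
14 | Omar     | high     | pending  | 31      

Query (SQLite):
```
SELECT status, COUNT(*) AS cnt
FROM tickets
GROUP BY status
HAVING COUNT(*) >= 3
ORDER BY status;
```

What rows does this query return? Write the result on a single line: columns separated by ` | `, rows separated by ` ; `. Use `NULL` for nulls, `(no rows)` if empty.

Partition tickets by status; compute COUNT(*) within each group.
HAVING: keep groups with count ≥ 3.
  active: ids {2, 11} → COUNT(*)=2
  archived: ids {3, 4, 5, 7, 9, 13} → COUNT(*)=6
  pending: ids {1, 6, 8, 10, 12, 14} → COUNT(*)=6

archived | 6 ; pending | 6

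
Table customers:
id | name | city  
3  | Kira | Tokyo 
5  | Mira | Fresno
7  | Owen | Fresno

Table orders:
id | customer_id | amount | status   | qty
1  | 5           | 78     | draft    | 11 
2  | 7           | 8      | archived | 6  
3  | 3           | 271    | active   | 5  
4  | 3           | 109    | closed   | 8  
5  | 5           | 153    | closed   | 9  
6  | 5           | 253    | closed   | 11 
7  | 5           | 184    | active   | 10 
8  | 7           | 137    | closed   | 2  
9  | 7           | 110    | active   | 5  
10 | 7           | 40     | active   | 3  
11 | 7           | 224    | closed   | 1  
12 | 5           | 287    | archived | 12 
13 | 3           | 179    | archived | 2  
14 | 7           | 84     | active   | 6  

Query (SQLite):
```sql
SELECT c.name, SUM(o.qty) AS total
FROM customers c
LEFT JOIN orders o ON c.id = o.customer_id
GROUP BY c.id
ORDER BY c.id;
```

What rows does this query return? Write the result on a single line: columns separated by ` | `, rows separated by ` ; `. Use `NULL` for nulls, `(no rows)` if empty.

Kira | 15 ; Mira | 53 ; Owen | 23

LEFT JOIN keeps every customers row; unmatched ones get NULL for orders columns.
Group by customers.id and compute SUM(o.qty). SUM over an all-NULL group is NULL.
  3: ids {3, 4, 13} → SUM(o.qty)=15
  5: ids {1, 5, 6, 7, 12} → SUM(o.qty)=53
  7: ids {2, 8, 9, 10, 11, 14} → SUM(o.qty)=23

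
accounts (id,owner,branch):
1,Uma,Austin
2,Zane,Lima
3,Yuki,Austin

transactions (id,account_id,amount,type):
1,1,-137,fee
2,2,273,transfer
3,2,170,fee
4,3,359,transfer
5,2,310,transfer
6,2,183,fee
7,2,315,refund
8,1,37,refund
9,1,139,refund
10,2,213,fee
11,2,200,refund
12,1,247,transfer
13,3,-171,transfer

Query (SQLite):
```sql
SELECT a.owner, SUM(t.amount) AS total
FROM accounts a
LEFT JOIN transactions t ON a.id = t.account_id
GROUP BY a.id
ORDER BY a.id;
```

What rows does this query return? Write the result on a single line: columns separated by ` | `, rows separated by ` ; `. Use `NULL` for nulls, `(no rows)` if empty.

Uma | 286 ; Zane | 1664 ; Yuki | 188

LEFT JOIN keeps every accounts row; unmatched ones get NULL for transactions columns.
Group by accounts.id and compute SUM(t.amount). SUM over an all-NULL group is NULL.
  1: ids {1, 8, 9, 12} → SUM(t.amount)=286
  2: ids {2, 3, 5, 6, 7, 10, 11} → SUM(t.amount)=1664
  3: ids {4, 13} → SUM(t.amount)=188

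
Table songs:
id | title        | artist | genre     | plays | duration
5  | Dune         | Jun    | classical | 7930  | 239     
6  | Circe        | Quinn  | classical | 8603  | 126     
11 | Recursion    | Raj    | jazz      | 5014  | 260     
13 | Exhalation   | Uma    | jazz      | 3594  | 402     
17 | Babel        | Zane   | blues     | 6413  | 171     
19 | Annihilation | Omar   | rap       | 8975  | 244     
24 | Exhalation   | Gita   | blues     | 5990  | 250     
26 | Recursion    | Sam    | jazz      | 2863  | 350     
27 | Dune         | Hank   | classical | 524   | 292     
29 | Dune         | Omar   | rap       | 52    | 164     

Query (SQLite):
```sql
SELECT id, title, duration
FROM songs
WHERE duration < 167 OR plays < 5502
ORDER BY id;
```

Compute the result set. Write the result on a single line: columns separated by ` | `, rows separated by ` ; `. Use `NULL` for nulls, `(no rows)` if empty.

6 | Circe | 126 ; 11 | Recursion | 260 ; 13 | Exhalation | 402 ; 26 | Recursion | 350 ; 27 | Dune | 292 ; 29 | Dune | 164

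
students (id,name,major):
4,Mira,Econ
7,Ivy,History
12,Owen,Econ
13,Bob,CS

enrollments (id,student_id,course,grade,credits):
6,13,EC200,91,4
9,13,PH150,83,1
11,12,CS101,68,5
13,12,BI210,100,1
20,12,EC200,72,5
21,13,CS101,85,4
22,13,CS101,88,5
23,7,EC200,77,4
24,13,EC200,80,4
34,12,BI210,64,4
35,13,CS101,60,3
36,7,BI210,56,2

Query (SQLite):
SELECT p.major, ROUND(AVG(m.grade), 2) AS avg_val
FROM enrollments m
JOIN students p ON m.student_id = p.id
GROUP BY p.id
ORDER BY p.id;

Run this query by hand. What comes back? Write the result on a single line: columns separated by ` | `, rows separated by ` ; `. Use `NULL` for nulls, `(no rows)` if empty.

History | 66.5 ; Econ | 76 ; CS | 81.17

Join each enrollments row to its students via student_id.
Group joined rows by students.id; compute ROUND(AVG(m.grade), 2) per group.
  7: ids {23, 36} → ROUND(AVG(m.grade), 2)=66.5
  12: ids {11, 13, 20, 34} → ROUND(AVG(m.grade), 2)=76
  13: ids {6, 9, 21, 22, 24, 35} → ROUND(AVG(m.grade), 2)=81.17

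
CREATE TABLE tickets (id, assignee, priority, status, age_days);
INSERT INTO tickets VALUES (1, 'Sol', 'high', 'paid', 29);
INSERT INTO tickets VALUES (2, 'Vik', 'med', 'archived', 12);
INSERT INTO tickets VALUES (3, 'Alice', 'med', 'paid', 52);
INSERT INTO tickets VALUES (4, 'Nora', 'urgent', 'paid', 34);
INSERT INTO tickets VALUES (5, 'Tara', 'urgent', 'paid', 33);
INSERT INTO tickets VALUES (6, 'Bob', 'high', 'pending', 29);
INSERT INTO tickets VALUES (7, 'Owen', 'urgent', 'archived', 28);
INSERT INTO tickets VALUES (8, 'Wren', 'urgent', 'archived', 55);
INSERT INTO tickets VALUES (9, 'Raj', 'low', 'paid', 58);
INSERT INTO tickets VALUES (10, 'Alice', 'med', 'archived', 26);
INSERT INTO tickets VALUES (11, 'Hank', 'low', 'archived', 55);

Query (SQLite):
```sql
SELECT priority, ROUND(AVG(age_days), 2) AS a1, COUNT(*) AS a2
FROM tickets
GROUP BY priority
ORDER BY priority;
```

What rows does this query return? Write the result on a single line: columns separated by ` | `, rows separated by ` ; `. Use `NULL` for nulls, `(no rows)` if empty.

high | 29 | 2 ; low | 56.5 | 2 ; med | 30 | 3 ; urgent | 37.5 | 4

Group tickets by priority.
Per group compute: ROUND(AVG(age_days), 2), COUNT(*).
  high: ids {1, 6} → ROUND(AVG(age_days), 2)=29, COUNT(*)=2
  low: ids {9, 11} → ROUND(AVG(age_days), 2)=56.5, COUNT(*)=2
  med: ids {2, 3, 10} → ROUND(AVG(age_days), 2)=30, COUNT(*)=3
  urgent: ids {4, 5, 7, 8} → ROUND(AVG(age_days), 2)=37.5, COUNT(*)=4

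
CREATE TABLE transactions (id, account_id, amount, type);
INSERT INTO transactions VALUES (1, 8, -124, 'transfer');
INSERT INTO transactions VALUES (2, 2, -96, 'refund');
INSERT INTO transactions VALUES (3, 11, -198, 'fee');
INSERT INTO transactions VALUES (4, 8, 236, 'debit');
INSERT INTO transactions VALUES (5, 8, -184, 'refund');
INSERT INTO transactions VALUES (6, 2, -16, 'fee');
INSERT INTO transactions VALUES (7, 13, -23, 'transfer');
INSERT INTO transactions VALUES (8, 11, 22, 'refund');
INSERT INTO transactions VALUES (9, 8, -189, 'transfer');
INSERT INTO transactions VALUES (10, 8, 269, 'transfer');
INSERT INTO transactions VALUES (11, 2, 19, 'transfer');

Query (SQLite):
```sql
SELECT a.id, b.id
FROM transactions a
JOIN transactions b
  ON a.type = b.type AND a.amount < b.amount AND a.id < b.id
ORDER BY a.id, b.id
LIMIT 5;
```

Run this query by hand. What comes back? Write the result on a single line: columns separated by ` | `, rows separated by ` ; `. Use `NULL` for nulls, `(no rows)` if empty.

1 | 7 ; 1 | 10 ; 1 | 11 ; 2 | 8 ; 3 | 6

Pairs (a,b) with same type, a.amount < b.amount, a.id < b.id.
type groups: debit:{4} fee:{3,6} refund:{2,5,8} transfer:{1,7,9,10,11}
Ordered by (a.id, b.id); first 5.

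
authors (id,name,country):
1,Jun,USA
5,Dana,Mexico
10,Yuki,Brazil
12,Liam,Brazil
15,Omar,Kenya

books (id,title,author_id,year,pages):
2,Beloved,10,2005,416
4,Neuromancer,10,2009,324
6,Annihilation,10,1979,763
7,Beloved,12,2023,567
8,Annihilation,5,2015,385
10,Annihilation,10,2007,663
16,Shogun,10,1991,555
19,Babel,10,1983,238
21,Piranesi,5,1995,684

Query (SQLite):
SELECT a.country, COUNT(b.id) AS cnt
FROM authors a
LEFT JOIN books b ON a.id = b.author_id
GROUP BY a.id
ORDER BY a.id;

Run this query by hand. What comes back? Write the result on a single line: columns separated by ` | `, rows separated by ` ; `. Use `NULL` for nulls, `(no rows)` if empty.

LEFT JOIN keeps every authors row; unmatched ones get NULL for books columns.
Group by authors.id and compute COUNT(b.id). COUNT(col) of an all-NULL group is 0.
  1: ids {—} → COUNT(b.id)=0
  5: ids {8, 21} → COUNT(b.id)=2
  10: ids {2, 4, 6, 10, 16, 19} → COUNT(b.id)=6
  12: ids {7} → COUNT(b.id)=1
  15: ids {—} → COUNT(b.id)=0

USA | 0 ; Mexico | 2 ; Brazil | 6 ; Brazil | 1 ; Kenya | 0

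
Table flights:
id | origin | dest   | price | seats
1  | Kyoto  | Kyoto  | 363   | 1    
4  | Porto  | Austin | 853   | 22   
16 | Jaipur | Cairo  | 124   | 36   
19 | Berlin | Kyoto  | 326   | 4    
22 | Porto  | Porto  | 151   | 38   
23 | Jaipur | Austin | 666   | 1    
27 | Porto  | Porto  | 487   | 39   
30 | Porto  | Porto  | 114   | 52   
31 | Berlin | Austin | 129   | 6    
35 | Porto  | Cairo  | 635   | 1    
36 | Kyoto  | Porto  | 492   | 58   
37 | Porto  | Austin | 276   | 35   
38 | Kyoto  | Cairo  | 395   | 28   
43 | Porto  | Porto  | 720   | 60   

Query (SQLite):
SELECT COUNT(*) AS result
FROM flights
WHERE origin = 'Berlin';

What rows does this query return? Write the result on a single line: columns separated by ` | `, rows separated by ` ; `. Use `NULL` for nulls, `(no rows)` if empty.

2

Rows where origin='Berlin' → seats values: [4, 6].
COUNT(*) counts rows → 2.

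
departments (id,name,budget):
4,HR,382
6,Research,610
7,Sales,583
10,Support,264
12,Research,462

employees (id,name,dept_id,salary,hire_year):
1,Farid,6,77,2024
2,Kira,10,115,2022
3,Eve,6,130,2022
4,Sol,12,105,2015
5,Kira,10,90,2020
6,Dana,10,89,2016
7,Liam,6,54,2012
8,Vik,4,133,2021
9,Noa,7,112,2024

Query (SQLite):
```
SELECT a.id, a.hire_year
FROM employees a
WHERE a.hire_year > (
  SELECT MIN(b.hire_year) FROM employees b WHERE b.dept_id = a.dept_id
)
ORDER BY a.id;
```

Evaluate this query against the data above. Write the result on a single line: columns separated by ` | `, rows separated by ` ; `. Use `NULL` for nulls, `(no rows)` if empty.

1 | 2024 ; 2 | 2022 ; 3 | 2022 ; 5 | 2020

For each employees row a, compute MIN(hire_year) over rows sharing a.dept_id.
Keep row a if a.hire_year > that per-group MIN.
  dept_id=4: MIN(hire_year) = 2021
  dept_id=6: MIN(hire_year) = 2012
  dept_id=7: MIN(hire_year) = 2024
  dept_id=10: MIN(hire_year) = 2016
  dept_id=12: MIN(hire_year) = 2015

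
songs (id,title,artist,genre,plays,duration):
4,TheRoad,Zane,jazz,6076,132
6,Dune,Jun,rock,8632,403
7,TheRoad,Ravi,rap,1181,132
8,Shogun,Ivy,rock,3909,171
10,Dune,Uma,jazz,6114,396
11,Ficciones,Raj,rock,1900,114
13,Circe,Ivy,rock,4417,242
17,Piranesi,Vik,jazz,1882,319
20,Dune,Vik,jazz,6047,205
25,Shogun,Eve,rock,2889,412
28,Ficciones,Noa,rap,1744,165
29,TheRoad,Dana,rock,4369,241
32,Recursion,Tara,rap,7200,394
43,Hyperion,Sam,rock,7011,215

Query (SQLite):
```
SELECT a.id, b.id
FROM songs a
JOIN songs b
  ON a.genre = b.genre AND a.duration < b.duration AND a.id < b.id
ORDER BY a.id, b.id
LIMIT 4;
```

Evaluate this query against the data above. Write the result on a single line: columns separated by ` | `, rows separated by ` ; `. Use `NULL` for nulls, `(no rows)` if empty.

4 | 10 ; 4 | 17 ; 4 | 20 ; 6 | 25

Pairs (a,b) with same genre, a.duration < b.duration, a.id < b.id.
genre groups: jazz:{4,10,17,20} rap:{7,28,32} rock:{6,8,11,13,25,29,43}
Ordered by (a.id, b.id); first 4.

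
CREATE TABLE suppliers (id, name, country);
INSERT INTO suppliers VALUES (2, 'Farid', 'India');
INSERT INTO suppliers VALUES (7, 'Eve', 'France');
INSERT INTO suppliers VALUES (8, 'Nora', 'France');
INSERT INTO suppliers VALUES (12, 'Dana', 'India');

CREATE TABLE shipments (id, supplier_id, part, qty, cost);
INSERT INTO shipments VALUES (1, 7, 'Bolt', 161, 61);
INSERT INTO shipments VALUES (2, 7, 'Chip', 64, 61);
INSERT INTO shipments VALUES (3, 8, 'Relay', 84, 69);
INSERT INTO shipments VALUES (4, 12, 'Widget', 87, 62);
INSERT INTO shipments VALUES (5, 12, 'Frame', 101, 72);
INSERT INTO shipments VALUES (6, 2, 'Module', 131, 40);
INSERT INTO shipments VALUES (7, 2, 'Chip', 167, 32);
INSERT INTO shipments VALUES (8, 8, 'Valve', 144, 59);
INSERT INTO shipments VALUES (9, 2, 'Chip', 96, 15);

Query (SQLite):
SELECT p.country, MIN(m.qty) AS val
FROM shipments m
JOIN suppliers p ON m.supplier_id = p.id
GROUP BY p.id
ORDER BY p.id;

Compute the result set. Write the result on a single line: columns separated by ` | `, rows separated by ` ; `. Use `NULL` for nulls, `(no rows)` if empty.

India | 96 ; France | 64 ; France | 84 ; India | 87

Join each shipments row to its suppliers via supplier_id.
Group joined rows by suppliers.id; compute MIN(m.qty) per group.
  2: ids {6, 7, 9} → MIN(m.qty)=96
  7: ids {1, 2} → MIN(m.qty)=64
  8: ids {3, 8} → MIN(m.qty)=84
  12: ids {4, 5} → MIN(m.qty)=87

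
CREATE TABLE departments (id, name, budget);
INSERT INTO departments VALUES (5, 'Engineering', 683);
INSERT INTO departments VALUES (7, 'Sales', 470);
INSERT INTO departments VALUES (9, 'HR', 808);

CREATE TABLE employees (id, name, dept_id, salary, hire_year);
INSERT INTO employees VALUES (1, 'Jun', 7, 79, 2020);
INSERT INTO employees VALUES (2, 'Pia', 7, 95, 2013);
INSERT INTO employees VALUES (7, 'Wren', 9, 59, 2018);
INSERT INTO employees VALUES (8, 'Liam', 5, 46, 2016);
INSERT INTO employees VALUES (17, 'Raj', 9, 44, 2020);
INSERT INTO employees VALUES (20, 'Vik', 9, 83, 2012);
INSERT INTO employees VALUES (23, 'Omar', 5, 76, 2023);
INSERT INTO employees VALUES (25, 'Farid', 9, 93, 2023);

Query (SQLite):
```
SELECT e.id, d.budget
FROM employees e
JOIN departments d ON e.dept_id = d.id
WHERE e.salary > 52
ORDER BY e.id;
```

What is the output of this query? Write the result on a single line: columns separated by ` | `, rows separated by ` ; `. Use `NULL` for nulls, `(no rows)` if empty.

Each employees row matches the departments row where dept_id = departments.id.
Then keep rows with e.salary > 52.

1 | 470 ; 2 | 470 ; 7 | 808 ; 20 | 808 ; 23 | 683 ; 25 | 808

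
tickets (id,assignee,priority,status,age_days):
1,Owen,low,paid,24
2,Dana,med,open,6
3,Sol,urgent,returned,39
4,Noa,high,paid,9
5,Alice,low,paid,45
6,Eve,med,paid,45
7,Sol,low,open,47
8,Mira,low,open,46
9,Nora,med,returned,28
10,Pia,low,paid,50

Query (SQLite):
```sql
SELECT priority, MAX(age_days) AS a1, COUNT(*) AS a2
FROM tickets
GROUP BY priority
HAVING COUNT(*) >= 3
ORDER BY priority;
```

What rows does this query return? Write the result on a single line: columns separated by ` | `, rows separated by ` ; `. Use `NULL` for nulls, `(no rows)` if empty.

Group tickets by priority.
Per group compute: MAX(age_days), COUNT(*).
HAVING: drop groups with fewer than 3 rows.
  high: ids {4} → MAX(age_days)=9, COUNT(*)=1
  low: ids {1, 5, 7, 8, 10} → MAX(age_days)=50, COUNT(*)=5
  med: ids {2, 6, 9} → MAX(age_days)=45, COUNT(*)=3
  urgent: ids {3} → MAX(age_days)=39, COUNT(*)=1

low | 50 | 5 ; med | 45 | 3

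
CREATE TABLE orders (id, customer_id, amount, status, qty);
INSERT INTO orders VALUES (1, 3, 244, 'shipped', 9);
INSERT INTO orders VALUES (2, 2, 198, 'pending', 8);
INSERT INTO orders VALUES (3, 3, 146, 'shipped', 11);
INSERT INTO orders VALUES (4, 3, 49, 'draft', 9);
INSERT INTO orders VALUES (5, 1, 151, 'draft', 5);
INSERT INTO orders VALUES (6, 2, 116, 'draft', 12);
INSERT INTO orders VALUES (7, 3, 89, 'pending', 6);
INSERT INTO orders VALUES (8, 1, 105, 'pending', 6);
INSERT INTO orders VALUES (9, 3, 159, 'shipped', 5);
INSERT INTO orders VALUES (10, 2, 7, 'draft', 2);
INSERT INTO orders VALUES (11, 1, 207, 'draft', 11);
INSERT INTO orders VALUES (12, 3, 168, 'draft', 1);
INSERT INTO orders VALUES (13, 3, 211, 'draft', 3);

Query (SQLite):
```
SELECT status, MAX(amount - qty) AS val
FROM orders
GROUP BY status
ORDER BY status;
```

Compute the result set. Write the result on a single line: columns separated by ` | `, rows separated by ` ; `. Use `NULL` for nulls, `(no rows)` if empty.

For each row compute amount - qty.
Group by status; take MAX of the expression per group.
  draft: ids {4, 5, 6, 10, 11, 12, 13} → MAX(amount - qty)=208
  pending: ids {2, 7, 8} → MAX(amount - qty)=190
  shipped: ids {1, 3, 9} → MAX(amount - qty)=235

draft | 208 ; pending | 190 ; shipped | 235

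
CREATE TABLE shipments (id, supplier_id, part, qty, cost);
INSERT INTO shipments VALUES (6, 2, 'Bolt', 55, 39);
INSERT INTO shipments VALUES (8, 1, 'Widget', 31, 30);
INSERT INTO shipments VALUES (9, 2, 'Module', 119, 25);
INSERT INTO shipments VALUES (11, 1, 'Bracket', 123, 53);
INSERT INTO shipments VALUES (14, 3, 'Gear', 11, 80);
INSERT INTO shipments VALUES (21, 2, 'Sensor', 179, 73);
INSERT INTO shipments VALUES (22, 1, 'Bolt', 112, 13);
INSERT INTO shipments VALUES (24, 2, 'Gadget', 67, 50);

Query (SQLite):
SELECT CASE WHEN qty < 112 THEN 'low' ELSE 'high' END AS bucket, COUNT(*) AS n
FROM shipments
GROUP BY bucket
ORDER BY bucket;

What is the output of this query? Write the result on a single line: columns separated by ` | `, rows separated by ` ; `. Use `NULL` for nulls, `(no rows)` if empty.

Bucket rows by qty < 112 → 'low' else 'high'; count each bucket.

high | 4 ; low | 4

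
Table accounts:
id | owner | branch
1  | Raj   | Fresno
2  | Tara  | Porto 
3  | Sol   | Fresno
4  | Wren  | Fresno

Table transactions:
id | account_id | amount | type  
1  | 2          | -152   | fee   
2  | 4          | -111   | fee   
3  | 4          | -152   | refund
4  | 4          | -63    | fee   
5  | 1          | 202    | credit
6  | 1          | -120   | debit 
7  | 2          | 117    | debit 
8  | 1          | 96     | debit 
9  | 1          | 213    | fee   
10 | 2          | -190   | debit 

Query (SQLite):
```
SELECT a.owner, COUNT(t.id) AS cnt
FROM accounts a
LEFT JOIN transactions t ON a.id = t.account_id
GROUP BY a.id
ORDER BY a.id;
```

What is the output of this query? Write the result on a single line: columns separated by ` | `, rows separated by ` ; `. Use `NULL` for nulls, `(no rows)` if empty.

Raj | 4 ; Tara | 3 ; Sol | 0 ; Wren | 3

LEFT JOIN keeps every accounts row; unmatched ones get NULL for transactions columns.
Group by accounts.id and compute COUNT(t.id). COUNT(col) of an all-NULL group is 0.
  1: ids {5, 6, 8, 9} → COUNT(t.id)=4
  2: ids {1, 7, 10} → COUNT(t.id)=3
  3: ids {—} → COUNT(t.id)=0
  4: ids {2, 3, 4} → COUNT(t.id)=3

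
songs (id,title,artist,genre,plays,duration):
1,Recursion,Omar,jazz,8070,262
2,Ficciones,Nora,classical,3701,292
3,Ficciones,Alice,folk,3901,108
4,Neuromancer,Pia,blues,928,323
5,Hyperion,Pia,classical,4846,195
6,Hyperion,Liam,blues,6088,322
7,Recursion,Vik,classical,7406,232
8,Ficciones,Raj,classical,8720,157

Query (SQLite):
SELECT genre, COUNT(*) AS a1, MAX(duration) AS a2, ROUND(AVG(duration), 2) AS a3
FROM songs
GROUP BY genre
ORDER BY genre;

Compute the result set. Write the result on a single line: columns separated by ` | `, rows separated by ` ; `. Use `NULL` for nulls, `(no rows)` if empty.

blues | 2 | 323 | 322.5 ; classical | 4 | 292 | 219 ; folk | 1 | 108 | 108 ; jazz | 1 | 262 | 262

Group songs by genre.
Per group compute: COUNT(*), MAX(duration), ROUND(AVG(duration), 2).
  blues: ids {4, 6} → COUNT(*)=2, MAX(duration)=323, ROUND(AVG(duration), 2)=322.5
  classical: ids {2, 5, 7, 8} → COUNT(*)=4, MAX(duration)=292, ROUND(AVG(duration), 2)=219
  folk: ids {3} → COUNT(*)=1, MAX(duration)=108, ROUND(AVG(duration), 2)=108
  jazz: ids {1} → COUNT(*)=1, MAX(duration)=262, ROUND(AVG(duration), 2)=262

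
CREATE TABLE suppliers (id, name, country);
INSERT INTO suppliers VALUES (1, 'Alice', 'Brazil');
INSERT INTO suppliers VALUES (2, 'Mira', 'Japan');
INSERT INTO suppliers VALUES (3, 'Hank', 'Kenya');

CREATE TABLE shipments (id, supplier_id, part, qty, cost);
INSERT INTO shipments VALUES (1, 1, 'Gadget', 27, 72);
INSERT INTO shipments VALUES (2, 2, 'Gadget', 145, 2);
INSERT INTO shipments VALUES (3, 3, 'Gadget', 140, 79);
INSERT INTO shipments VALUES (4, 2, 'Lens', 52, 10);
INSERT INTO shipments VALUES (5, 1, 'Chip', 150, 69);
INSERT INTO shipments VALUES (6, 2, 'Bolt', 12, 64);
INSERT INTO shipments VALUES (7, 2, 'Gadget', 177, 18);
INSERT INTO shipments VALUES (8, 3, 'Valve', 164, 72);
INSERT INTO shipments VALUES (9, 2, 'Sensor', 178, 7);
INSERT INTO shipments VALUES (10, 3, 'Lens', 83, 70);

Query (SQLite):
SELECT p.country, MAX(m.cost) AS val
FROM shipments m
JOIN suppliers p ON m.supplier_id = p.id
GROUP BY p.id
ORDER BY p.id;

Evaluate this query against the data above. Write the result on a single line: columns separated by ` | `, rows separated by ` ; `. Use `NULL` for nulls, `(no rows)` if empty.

Join each shipments row to its suppliers via supplier_id.
Group joined rows by suppliers.id; compute MAX(m.cost) per group.
  1: ids {1, 5} → MAX(m.cost)=72
  2: ids {2, 4, 6, 7, 9} → MAX(m.cost)=64
  3: ids {3, 8, 10} → MAX(m.cost)=79

Brazil | 72 ; Japan | 64 ; Kenya | 79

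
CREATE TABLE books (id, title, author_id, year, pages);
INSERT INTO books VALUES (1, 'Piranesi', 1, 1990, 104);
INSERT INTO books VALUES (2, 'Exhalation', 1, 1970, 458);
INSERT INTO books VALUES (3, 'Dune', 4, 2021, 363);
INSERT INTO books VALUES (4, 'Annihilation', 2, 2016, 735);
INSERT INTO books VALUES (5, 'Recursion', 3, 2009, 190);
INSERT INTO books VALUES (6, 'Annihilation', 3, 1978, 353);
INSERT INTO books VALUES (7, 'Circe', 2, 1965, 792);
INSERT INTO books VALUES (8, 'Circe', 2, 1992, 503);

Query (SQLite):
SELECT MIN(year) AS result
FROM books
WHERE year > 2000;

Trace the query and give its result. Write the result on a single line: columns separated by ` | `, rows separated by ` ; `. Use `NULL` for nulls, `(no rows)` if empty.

Rows where year > 2000 → year values: [2021, 2016, 2009].
MIN of non-NULL values = 2009.

2009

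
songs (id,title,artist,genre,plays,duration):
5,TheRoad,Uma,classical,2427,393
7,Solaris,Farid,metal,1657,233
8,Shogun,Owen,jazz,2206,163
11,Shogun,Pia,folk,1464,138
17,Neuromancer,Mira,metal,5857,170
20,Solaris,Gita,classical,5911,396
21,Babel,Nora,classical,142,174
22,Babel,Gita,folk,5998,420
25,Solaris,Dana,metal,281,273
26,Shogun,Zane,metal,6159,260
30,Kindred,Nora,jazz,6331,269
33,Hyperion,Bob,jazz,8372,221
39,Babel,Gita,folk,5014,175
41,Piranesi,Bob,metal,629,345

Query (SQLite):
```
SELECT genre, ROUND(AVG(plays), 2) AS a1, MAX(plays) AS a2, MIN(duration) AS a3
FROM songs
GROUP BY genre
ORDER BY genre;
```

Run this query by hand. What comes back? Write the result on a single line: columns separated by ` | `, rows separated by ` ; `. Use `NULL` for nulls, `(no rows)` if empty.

classical | 2826.67 | 5911 | 174 ; folk | 4158.67 | 5998 | 138 ; jazz | 5636.33 | 8372 | 163 ; metal | 2916.6 | 6159 | 170

Group songs by genre.
Per group compute: ROUND(AVG(plays), 2), MAX(plays), MIN(duration).
  classical: ids {5, 20, 21} → ROUND(AVG(plays), 2)=2826.67, MAX(plays)=5911, MIN(duration)=174
  folk: ids {11, 22, 39} → ROUND(AVG(plays), 2)=4158.67, MAX(plays)=5998, MIN(duration)=138
  jazz: ids {8, 30, 33} → ROUND(AVG(plays), 2)=5636.33, MAX(plays)=8372, MIN(duration)=163
  metal: ids {7, 17, 25, 26, 41} → ROUND(AVG(plays), 2)=2916.6, MAX(plays)=6159, MIN(duration)=170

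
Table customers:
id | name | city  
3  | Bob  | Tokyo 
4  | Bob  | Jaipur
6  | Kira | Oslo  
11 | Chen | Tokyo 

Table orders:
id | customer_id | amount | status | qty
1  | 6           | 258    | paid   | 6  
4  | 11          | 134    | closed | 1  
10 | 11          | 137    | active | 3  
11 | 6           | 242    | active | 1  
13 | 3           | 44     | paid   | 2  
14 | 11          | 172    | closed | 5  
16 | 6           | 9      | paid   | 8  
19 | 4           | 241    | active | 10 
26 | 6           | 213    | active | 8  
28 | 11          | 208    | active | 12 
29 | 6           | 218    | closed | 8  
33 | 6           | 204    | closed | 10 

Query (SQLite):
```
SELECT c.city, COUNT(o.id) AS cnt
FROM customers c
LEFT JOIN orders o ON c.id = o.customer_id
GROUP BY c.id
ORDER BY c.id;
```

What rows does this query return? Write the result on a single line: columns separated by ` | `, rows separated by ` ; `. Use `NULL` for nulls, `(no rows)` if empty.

LEFT JOIN keeps every customers row; unmatched ones get NULL for orders columns.
Group by customers.id and compute COUNT(o.id). COUNT(col) of an all-NULL group is 0.
  3: ids {13} → COUNT(o.id)=1
  4: ids {19} → COUNT(o.id)=1
  6: ids {1, 11, 16, 26, 29, 33} → COUNT(o.id)=6
  11: ids {4, 10, 14, 28} → COUNT(o.id)=4

Tokyo | 1 ; Jaipur | 1 ; Oslo | 6 ; Tokyo | 4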